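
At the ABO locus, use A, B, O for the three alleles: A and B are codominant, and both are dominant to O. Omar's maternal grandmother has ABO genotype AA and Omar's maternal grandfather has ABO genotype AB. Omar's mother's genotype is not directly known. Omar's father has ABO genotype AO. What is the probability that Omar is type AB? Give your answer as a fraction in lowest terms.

1/8

Omar's mother's ABO genotype from AA × AB: 1/2 AA, 1/2 AB.
Crossing each possibility with the father AO and summing P(type AB): 1/2·0 + 1/2·1/4 = 1/8.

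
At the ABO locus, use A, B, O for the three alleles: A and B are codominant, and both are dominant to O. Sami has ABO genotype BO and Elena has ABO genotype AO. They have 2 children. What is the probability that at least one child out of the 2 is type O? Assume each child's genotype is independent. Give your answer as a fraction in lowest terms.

7/16

ABO cross BO × AO → 1/4 O, 1/4 A, 1/4 B, 1/4 AB.
So P(type O) = 1/4 per child.
P(none) = (3/4)^2 = 9/16; P(at least one) = 1 − 9/16 = 7/16.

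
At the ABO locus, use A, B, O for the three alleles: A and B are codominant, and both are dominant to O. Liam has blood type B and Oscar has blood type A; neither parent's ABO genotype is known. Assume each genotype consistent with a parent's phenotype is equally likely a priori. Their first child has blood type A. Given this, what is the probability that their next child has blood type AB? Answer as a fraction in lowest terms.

5/12

Possible genotypes: Liam ∈ {BB, BO}; Oscar ∈ {AA, AO}.
Weight each parental genotype pair by prior × P(type-A child):
  BO × AA: posterior weight 2/3; P(next child type AB) = 1/2.
  BO × AO: posterior weight 1/3; P(next child type AB) = 1/4.
Weighted sum = 5/12.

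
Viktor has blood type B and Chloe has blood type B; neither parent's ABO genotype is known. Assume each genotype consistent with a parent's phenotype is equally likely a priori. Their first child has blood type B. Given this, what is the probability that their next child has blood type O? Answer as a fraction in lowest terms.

1/20

Possible genotypes: Viktor ∈ {I^B I^B, I^B i}; Chloe ∈ {I^B I^B, I^B i}.
Weight each parental genotype pair by prior × P(type-B child):
  I^B I^B × I^B I^B: posterior weight 4/15; P(next child type O) = 0.
  I^B I^B × I^B i: posterior weight 4/15; P(next child type O) = 0.
  I^B i × I^B I^B: posterior weight 4/15; P(next child type O) = 0.
  I^B i × I^B i: posterior weight 1/5; P(next child type O) = 1/4.
Weighted sum = 1/20.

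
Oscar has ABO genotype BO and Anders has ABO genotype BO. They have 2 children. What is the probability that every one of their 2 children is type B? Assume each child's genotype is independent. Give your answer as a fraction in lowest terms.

9/16

ABO cross BO × BO → 1/4 O, 3/4 B.
So P(type B) = 3/4 per child.
All 2 independent: (3/4)^2 = 9/16.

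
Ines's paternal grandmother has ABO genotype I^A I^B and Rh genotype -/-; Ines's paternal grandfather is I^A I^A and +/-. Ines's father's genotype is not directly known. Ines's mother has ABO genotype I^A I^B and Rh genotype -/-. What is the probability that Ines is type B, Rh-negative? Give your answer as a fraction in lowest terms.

3/32

Ines's father's ABO genotype from I^A I^B × I^A I^A: 1/2 I^A I^A, 1/2 I^A I^B.
Crossing each possibility with the mother I^A I^B and summing P(type B): 1/2·0 + 1/2·1/4 = 1/8.
Similarly for Rh via the father's Rh distribution: P(Rh-) = 3/4.
Independent loci: 1/8 × 3/4 = 3/32.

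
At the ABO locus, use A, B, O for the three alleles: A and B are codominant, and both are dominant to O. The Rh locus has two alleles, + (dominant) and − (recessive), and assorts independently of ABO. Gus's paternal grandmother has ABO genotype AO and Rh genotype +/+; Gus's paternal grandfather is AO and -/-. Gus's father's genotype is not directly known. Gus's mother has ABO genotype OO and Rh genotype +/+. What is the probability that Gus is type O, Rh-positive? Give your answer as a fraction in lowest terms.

1/2

Gus's father's ABO genotype from AO × AO: 1/4 AA, 1/2 AO, 1/4 OO.
Crossing each possibility with the mother OO and summing P(type O): 1/4·0 + 1/2·1/2 + 1/4·1 = 1/2.
Similarly for Rh via the father's Rh distribution: P(Rh+) = 1.
Independent loci: 1/2 × 1 = 1/2.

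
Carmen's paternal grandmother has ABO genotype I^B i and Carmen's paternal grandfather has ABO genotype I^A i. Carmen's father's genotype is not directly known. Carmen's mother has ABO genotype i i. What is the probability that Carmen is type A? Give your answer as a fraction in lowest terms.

Carmen's father's ABO genotype from I^B i × I^A i: 1/4 I^A I^B, 1/4 I^A i, 1/4 I^B i, 1/4 i i.
Crossing each possibility with the mother i i and summing P(type A): 1/4·1/2 + 1/4·1/2 + 1/4·0 + 1/4·0 = 1/4.

1/4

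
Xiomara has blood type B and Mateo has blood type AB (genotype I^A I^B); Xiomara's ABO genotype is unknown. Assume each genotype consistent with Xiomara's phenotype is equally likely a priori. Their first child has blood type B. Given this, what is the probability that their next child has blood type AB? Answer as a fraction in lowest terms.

3/8

Possible genotypes: Xiomara ∈ {I^B I^B, I^B i}; Mateo ∈ {I^A I^B}.
Weight each parental genotype pair by prior × P(type-B child):
  I^B I^B × I^A I^B: posterior weight 1/2; P(next child type AB) = 1/2.
  I^B i × I^A I^B: posterior weight 1/2; P(next child type AB) = 1/4.
Weighted sum = 3/8.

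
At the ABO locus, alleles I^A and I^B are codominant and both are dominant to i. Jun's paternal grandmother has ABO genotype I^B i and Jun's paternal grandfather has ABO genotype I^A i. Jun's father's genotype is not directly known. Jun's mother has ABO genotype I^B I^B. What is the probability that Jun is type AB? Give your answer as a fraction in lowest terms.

Jun's father's ABO genotype from I^B i × I^A i: 1/4 I^A I^B, 1/4 I^A i, 1/4 I^B i, 1/4 i i.
Crossing each possibility with the mother I^B I^B and summing P(type AB): 1/4·1/2 + 1/4·1/2 + 1/4·0 + 1/4·0 = 1/4.

1/4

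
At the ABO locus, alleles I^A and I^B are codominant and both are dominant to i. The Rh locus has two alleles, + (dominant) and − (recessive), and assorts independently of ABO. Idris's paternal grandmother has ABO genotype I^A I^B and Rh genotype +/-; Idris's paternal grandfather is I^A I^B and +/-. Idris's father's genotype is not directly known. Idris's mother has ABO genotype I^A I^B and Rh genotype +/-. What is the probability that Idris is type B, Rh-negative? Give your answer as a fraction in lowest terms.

Idris's father's ABO genotype from I^A I^B × I^A I^B: 1/4 I^A I^A, 1/2 I^A I^B, 1/4 I^B I^B.
Crossing each possibility with the mother I^A I^B and summing P(type B): 1/4·0 + 1/2·1/4 + 1/4·1/2 = 1/4.
Similarly for Rh via the father's Rh distribution: P(Rh-) = 1/4.
Independent loci: 1/4 × 1/4 = 1/16.

1/16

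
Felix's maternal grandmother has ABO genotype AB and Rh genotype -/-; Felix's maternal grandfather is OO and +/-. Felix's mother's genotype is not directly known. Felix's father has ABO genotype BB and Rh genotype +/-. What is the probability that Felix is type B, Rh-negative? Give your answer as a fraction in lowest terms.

9/32

Felix's mother's ABO genotype from AB × OO: 1/2 AO, 1/2 BO.
Crossing each possibility with the father BB and summing P(type B): 1/2·1/2 + 1/2·1 = 3/4.
Similarly for Rh via the mother's Rh distribution: P(Rh-) = 3/8.
Independent loci: 3/4 × 3/8 = 9/32.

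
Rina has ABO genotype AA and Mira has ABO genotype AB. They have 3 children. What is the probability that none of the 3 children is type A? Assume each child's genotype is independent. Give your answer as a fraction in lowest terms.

1/8

ABO cross AA × AB → 1/2 A, 1/2 AB.
So P(type A) = 1/2 per child.
P(not type A) = 1/2 for one child; (1/2)^3 = 1/8.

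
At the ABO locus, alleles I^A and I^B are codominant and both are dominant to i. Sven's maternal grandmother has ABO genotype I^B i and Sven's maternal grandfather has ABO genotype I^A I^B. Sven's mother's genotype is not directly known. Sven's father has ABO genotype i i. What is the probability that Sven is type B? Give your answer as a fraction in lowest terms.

Sven's mother's ABO genotype from I^B i × I^A I^B: 1/4 I^A I^B, 1/4 I^A i, 1/4 I^B I^B, 1/4 I^B i.
Crossing each possibility with the father i i and summing P(type B): 1/4·1/2 + 1/4·0 + 1/4·1 + 1/4·1/2 = 1/2.

1/2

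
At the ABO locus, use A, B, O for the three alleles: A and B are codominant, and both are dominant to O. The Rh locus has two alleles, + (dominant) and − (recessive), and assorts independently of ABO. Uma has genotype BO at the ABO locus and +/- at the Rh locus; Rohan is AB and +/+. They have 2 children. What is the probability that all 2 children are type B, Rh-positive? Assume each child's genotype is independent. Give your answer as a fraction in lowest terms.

ABO cross BO × AB → 1/4 A, 1/2 B, 1/4 AB.
Rh cross +/- × +/+ → 1 Rh+; so P(type B, Rh-positive) = 1/2 × 1 = 1/2 per child.
All 2 independent: (1/2)^2 = 1/4.

1/4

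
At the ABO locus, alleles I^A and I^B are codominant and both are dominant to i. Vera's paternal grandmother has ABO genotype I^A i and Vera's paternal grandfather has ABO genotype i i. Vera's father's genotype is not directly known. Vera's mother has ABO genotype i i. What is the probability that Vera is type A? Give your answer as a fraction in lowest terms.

1/4

Vera's father's ABO genotype from I^A i × i i: 1/2 I^A i, 1/2 i i.
Crossing each possibility with the mother i i and summing P(type A): 1/2·1/2 + 1/2·0 = 1/4.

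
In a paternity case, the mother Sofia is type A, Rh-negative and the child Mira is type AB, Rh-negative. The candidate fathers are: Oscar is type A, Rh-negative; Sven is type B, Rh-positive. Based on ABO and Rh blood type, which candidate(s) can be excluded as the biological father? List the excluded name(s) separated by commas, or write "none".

A candidate is excluded only if no genotype consistent with his phenotype could produce a type AB, Rh-negative child with a type A, Rh-negative mother.
Oscar (type A, Rh-): no genotype consistent with that phenotype can produce a type-AB Rh- child with a type-A mother.

Oscar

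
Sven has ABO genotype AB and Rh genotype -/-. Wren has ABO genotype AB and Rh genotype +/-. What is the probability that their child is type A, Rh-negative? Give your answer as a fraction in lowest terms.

1/8

ABO cross AB × AB → offspring phenotypes: 1/4 A, 1/4 B, 1/2 AB.
Rh cross -/- × +/- → 1/2 Rh+, 1/2 Rh-.
Independent loci: P(type A, Rh-negative) = 1/4 × 1/2 = 1/8.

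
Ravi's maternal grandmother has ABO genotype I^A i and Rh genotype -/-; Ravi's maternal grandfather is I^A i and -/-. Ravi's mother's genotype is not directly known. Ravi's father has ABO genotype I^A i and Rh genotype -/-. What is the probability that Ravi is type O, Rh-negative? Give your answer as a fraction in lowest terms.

Ravi's mother's ABO genotype from I^A i × I^A i: 1/4 I^A I^A, 1/2 I^A i, 1/4 i i.
Crossing each possibility with the father I^A i and summing P(type O): 1/4·0 + 1/2·1/4 + 1/4·1/2 = 1/4.
Similarly for Rh via the mother's Rh distribution: P(Rh-) = 1.
Independent loci: 1/4 × 1 = 1/4.

1/4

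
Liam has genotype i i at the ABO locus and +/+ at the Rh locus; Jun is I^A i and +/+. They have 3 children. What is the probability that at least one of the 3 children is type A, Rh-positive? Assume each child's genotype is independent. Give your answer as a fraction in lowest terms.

ABO cross i i × I^A i → 1/2 O, 1/2 A.
Rh cross +/+ × +/+ → 1 Rh+; so P(type A, Rh-positive) = 1/2 × 1 = 1/2 per child.
P(none) = (1/2)^3 = 1/8; P(at least one) = 1 − 1/8 = 7/8.

7/8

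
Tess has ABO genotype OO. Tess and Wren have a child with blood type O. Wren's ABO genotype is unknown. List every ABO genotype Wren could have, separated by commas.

AO, BO, OO

For each candidate genotype of Wren, check whether crossing it with OO can produce every observed child phenotype.
  AA → possible child types {A} ✗
  AB → possible child types {A, B} ✗
  AO → possible child types {O, A} ✓
  BB → possible child types {B} ✗
  BO → possible child types {O, B} ✓
  OO → possible child types {O} ✓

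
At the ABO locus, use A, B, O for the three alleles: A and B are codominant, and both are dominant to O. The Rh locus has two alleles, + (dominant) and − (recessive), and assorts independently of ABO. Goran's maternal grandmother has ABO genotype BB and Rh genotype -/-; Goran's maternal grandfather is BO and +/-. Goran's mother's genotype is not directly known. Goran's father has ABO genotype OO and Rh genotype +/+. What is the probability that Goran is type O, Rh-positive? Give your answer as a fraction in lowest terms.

Goran's mother's ABO genotype from BB × BO: 1/2 BB, 1/2 BO.
Crossing each possibility with the father OO and summing P(type O): 1/2·0 + 1/2·1/2 = 1/4.
Similarly for Rh via the mother's Rh distribution: P(Rh+) = 1.
Independent loci: 1/4 × 1 = 1/4.

1/4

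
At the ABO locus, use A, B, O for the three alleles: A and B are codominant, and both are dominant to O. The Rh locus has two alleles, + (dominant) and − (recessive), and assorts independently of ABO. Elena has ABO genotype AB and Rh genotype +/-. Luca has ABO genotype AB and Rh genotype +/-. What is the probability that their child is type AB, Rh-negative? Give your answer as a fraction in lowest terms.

ABO cross AB × AB → offspring phenotypes: 1/4 A, 1/4 B, 1/2 AB.
Rh cross +/- × +/- → 3/4 Rh+, 1/4 Rh-.
Independent loci: P(type AB, Rh-negative) = 1/2 × 1/4 = 1/8.

1/8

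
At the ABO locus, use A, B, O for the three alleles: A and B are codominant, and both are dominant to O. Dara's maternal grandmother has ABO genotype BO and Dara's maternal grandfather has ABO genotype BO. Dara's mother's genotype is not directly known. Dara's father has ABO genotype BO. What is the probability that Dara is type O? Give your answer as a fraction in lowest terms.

Dara's mother's ABO genotype from BO × BO: 1/4 BB, 1/2 BO, 1/4 OO.
Crossing each possibility with the father BO and summing P(type O): 1/4·0 + 1/2·1/4 + 1/4·1/2 = 1/4.

1/4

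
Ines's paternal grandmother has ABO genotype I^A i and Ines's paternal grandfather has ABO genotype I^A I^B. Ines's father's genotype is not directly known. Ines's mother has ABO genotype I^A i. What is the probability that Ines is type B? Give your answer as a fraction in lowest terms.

Ines's father's ABO genotype from I^A i × I^A I^B: 1/4 I^A I^A, 1/4 I^A I^B, 1/4 I^A i, 1/4 I^B i.
Crossing each possibility with the mother I^A i and summing P(type B): 1/4·0 + 1/4·1/4 + 1/4·0 + 1/4·1/4 = 1/8.

1/8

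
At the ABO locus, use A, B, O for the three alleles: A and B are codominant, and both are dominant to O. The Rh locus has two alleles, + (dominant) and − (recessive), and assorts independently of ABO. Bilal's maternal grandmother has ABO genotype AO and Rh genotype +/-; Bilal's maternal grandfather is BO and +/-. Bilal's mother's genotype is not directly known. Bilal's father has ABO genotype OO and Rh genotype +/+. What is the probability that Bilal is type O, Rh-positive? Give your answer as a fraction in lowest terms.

Bilal's mother's ABO genotype from AO × BO: 1/4 AB, 1/4 AO, 1/4 BO, 1/4 OO.
Crossing each possibility with the father OO and summing P(type O): 1/4·0 + 1/4·1/2 + 1/4·1/2 + 1/4·1 = 1/2.
Similarly for Rh via the mother's Rh distribution: P(Rh+) = 1.
Independent loci: 1/2 × 1 = 1/2.

1/2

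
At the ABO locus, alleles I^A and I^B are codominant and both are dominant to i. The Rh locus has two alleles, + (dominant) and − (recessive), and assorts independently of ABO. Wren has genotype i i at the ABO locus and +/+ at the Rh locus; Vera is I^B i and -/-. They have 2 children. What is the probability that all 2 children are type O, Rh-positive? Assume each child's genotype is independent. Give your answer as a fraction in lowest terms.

1/4

ABO cross i i × I^B i → 1/2 O, 1/2 B.
Rh cross +/+ × -/- → 1 Rh+; so P(type O, Rh-positive) = 1/2 × 1 = 1/2 per child.
All 2 independent: (1/2)^2 = 1/4.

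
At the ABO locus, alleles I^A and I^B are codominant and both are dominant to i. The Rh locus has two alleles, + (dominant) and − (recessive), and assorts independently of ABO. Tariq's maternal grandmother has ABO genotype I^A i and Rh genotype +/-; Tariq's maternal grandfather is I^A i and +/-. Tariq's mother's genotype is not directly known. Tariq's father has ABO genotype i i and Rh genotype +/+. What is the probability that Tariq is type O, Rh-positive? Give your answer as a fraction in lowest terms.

1/2

Tariq's mother's ABO genotype from I^A i × I^A i: 1/4 I^A I^A, 1/2 I^A i, 1/4 i i.
Crossing each possibility with the father i i and summing P(type O): 1/4·0 + 1/2·1/2 + 1/4·1 = 1/2.
Similarly for Rh via the mother's Rh distribution: P(Rh+) = 1.
Independent loci: 1/2 × 1 = 1/2.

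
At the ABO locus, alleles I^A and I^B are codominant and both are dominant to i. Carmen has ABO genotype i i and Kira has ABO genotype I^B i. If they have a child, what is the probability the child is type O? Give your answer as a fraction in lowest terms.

ABO cross i i × I^B i → offspring phenotypes: 1/2 O, 1/2 B.
So P(type O) = 1/2.

1/2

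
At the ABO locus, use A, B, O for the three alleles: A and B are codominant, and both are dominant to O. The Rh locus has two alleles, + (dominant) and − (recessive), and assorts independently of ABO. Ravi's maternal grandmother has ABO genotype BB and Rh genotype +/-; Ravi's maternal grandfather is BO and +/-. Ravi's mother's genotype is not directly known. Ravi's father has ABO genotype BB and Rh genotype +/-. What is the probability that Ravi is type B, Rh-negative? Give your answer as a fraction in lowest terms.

Ravi's mother's ABO genotype from BB × BO: 1/2 BB, 1/2 BO.
Crossing each possibility with the father BB and summing P(type B): 1/2·1 + 1/2·1 = 1.
Similarly for Rh via the mother's Rh distribution: P(Rh-) = 1/4.
Independent loci: 1 × 1/4 = 1/4.

1/4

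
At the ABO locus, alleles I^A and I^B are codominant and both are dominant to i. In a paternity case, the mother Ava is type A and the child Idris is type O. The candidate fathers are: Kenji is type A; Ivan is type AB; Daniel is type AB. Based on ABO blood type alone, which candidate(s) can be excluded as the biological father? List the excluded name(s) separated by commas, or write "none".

Ivan, Daniel

A candidate is excluded only if no genotype consistent with his phenotype could produce a type O child with a type A mother.
Ivan (type AB): no genotype consistent with that phenotype can produce a type-O child with a type-A mother.
Daniel (type AB): no genotype consistent with that phenotype can produce a type-O child with a type-A mother.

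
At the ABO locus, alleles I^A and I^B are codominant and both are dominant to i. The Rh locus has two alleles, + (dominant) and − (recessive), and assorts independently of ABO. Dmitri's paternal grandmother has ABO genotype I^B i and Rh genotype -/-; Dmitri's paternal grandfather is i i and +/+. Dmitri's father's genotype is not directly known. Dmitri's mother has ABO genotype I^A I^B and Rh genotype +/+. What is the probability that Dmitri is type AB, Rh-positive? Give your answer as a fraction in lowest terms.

Dmitri's father's ABO genotype from I^B i × i i: 1/2 I^B i, 1/2 i i.
Crossing each possibility with the mother I^A I^B and summing P(type AB): 1/2·1/4 + 1/2·0 = 1/8.
Similarly for Rh via the father's Rh distribution: P(Rh+) = 1.
Independent loci: 1/8 × 1 = 1/8.

1/8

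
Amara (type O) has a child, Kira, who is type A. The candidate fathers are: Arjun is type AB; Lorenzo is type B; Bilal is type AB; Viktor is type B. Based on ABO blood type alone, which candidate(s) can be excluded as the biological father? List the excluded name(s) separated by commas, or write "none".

A candidate is excluded only if no genotype consistent with his phenotype could produce a type A child with a type O mother.
Lorenzo (type B): no genotype consistent with that phenotype can produce a type-A child with a type-O mother.
Viktor (type B): no genotype consistent with that phenotype can produce a type-A child with a type-O mother.

Lorenzo, Viktor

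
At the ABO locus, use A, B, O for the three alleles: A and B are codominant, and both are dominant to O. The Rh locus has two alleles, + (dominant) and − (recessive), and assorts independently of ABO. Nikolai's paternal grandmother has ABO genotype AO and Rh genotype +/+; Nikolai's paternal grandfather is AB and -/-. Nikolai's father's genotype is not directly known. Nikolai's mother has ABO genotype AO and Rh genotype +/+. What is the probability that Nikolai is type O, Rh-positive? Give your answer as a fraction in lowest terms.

Nikolai's father's ABO genotype from AO × AB: 1/4 AA, 1/4 AB, 1/4 AO, 1/4 BO.
Crossing each possibility with the mother AO and summing P(type O): 1/4·0 + 1/4·0 + 1/4·1/4 + 1/4·1/4 = 1/8.
Similarly for Rh via the father's Rh distribution: P(Rh+) = 1.
Independent loci: 1/8 × 1 = 1/8.

1/8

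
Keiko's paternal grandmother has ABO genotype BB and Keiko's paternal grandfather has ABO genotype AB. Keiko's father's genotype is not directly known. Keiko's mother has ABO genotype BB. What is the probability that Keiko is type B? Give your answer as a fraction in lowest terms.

3/4

Keiko's father's ABO genotype from BB × AB: 1/2 AB, 1/2 BB.
Crossing each possibility with the mother BB and summing P(type B): 1/2·1/2 + 1/2·1 = 3/4.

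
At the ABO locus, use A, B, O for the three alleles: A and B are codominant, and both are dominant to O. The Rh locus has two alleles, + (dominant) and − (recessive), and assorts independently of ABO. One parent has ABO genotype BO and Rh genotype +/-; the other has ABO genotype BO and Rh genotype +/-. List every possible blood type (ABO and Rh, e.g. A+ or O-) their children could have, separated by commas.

Gametes from BO × BO give offspring ABO genotypes BB, BO, OO, i.e. phenotypes O, B.
Rh cross +/- × +/- → phenotypes Rh+, Rh-.
Combining independently: O+, O-, B+, B-.

O+, O-, B+, B-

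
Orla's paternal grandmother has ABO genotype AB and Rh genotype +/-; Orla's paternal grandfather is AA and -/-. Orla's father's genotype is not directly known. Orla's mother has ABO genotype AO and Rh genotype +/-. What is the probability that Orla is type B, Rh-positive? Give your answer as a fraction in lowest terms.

5/64

Orla's father's ABO genotype from AB × AA: 1/2 AA, 1/2 AB.
Crossing each possibility with the mother AO and summing P(type B): 1/2·0 + 1/2·1/4 = 1/8.
Similarly for Rh via the father's Rh distribution: P(Rh+) = 5/8.
Independent loci: 1/8 × 5/8 = 5/64.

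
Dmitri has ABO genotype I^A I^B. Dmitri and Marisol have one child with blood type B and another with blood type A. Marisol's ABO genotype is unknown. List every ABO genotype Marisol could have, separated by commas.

I^A I^B, I^A i, I^B i, i i

For each candidate genotype of Marisol, check whether crossing it with I^A I^B can produce every observed child phenotype.
  I^A I^A → possible child types {A, AB} ✗
  I^A I^B → possible child types {A, B, AB} ✓
  I^A i → possible child types {A, B, AB} ✓
  I^B I^B → possible child types {B, AB} ✗
  I^B i → possible child types {A, B, AB} ✓
  i i → possible child types {A, B} ✓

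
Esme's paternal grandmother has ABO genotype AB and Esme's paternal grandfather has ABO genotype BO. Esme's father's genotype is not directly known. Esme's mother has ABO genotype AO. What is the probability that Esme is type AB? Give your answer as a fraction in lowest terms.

Esme's father's ABO genotype from AB × BO: 1/4 AB, 1/4 AO, 1/4 BB, 1/4 BO.
Crossing each possibility with the mother AO and summing P(type AB): 1/4·1/4 + 1/4·0 + 1/4·1/2 + 1/4·1/4 = 1/4.

1/4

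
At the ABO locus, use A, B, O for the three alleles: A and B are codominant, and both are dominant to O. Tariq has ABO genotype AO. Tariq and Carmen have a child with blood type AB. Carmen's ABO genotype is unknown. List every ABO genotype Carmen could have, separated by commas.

AB, BB, BO

For each candidate genotype of Carmen, check whether crossing it with AO can produce every observed child phenotype.
  AA → possible child types {A} ✗
  AB → possible child types {A, B, AB} ✓
  AO → possible child types {O, A} ✗
  BB → possible child types {B, AB} ✓
  BO → possible child types {O, A, B, AB} ✓
  OO → possible child types {O, A} ✗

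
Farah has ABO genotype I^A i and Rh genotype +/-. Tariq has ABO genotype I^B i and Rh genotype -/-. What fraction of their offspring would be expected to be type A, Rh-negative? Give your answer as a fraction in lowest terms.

ABO cross I^A i × I^B i → offspring phenotypes: 1/4 O, 1/4 A, 1/4 B, 1/4 AB.
Rh cross +/- × -/- → 1/2 Rh+, 1/2 Rh-.
Independent loci: P(type A, Rh-negative) = 1/4 × 1/2 = 1/8.

1/8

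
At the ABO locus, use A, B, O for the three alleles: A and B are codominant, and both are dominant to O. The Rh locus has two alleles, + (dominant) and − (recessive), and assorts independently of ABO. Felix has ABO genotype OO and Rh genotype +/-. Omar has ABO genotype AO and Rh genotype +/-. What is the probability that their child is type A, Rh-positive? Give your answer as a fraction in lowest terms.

ABO cross OO × AO → offspring phenotypes: 1/2 O, 1/2 A.
Rh cross +/- × +/- → 3/4 Rh+, 1/4 Rh-.
Independent loci: P(type A, Rh-positive) = 1/2 × 3/4 = 3/8.

3/8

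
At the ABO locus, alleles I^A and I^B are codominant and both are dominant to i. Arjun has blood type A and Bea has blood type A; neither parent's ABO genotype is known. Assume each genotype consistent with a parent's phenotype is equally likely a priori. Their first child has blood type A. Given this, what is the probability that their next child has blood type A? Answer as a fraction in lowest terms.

Possible genotypes: Arjun ∈ {I^A I^A, I^A i}; Bea ∈ {I^A I^A, I^A i}.
Weight each parental genotype pair by prior × P(type-A child):
  I^A I^A × I^A I^A: posterior weight 4/15; P(next child type A) = 1.
  I^A I^A × I^A i: posterior weight 4/15; P(next child type A) = 1.
  I^A i × I^A I^A: posterior weight 4/15; P(next child type A) = 1.
  I^A i × I^A i: posterior weight 1/5; P(next child type A) = 3/4.
Weighted sum = 19/20.

19/20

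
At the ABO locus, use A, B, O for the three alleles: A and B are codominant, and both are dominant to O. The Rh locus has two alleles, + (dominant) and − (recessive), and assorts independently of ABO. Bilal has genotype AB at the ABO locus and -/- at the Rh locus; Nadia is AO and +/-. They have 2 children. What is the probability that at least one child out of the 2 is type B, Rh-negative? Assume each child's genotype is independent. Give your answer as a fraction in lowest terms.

15/64

ABO cross AB × AO → 1/2 A, 1/4 B, 1/4 AB.
Rh cross -/- × +/- → 1/2 Rh+, 1/2 Rh-; so P(type B, Rh-negative) = 1/4 × 1/2 = 1/8 per child.
P(none) = (7/8)^2 = 49/64; P(at least one) = 1 − 49/64 = 15/64.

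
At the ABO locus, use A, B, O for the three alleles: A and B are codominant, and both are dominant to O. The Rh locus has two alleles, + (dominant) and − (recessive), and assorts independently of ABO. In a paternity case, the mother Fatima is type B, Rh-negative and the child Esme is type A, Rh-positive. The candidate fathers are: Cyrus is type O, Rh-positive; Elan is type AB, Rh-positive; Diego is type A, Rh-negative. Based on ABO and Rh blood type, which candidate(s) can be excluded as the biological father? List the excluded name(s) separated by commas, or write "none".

A candidate is excluded only if no genotype consistent with his phenotype could produce a type A, Rh-positive child with a type B, Rh-negative mother.
Cyrus (type O, Rh+): no genotype consistent with that phenotype can produce a type-A Rh+ child with a type-B mother.
Diego (type A, Rh-): no genotype consistent with that phenotype can produce a type-A Rh+ child with a type-B mother.

Cyrus, Diego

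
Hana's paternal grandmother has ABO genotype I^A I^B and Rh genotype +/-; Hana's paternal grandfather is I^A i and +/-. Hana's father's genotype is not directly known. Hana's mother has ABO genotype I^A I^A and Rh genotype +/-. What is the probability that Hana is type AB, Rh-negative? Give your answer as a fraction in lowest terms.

1/16

Hana's father's ABO genotype from I^A I^B × I^A i: 1/4 I^A I^A, 1/4 I^A I^B, 1/4 I^A i, 1/4 I^B i.
Crossing each possibility with the mother I^A I^A and summing P(type AB): 1/4·0 + 1/4·1/2 + 1/4·0 + 1/4·1/2 = 1/4.
Similarly for Rh via the father's Rh distribution: P(Rh-) = 1/4.
Independent loci: 1/4 × 1/4 = 1/16.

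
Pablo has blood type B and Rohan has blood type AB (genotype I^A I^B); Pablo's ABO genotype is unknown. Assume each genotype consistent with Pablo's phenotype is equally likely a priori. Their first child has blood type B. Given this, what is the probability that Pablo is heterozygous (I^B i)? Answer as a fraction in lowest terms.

Possible genotypes: Pablo ∈ {I^B I^B, I^B i}; Rohan ∈ {I^A I^B}.
Weight each parental genotype pair by prior × P(type-B child):
  I^B I^B × I^A I^B: posterior weight 1/2.
  I^B i × I^A I^B: posterior weight 1/2.
Sum the posterior weight over pairs where Pablo is I^B i: 1/2.

1/2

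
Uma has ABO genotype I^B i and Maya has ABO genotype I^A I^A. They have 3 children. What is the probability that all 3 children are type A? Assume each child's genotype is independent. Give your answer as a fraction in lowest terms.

ABO cross I^B i × I^A I^A → 1/2 A, 1/2 AB.
So P(type A) = 1/2 per child.
All 3 independent: (1/2)^3 = 1/8.

1/8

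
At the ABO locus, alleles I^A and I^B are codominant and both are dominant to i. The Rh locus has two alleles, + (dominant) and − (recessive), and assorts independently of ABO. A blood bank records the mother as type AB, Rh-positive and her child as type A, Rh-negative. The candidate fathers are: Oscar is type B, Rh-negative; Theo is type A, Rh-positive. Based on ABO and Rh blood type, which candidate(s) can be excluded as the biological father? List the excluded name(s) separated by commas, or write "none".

A candidate is excluded only if no genotype consistent with his phenotype could produce a type A, Rh-negative child with a type AB, Rh-positive mother.
Every candidate has at least one consistent genotype combination, so none can be excluded.

none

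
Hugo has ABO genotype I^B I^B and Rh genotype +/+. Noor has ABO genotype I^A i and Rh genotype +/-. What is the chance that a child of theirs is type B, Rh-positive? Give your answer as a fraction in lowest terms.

ABO cross I^B I^B × I^A i → offspring phenotypes: 1/2 B, 1/2 AB.
Rh cross +/+ × +/- → 1 Rh+.
Independent loci: P(type B, Rh-positive) = 1/2 × 1 = 1/2.

1/2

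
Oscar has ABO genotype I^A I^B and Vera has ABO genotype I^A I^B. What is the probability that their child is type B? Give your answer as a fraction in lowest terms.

1/4

ABO cross I^A I^B × I^A I^B → offspring phenotypes: 1/4 A, 1/4 B, 1/2 AB.
So P(type B) = 1/4.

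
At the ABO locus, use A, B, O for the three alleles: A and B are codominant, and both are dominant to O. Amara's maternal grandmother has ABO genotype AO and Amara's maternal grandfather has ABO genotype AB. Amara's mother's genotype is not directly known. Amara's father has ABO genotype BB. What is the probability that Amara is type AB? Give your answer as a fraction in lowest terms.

Amara's mother's ABO genotype from AO × AB: 1/4 AA, 1/4 AB, 1/4 AO, 1/4 BO.
Crossing each possibility with the father BB and summing P(type AB): 1/4·1 + 1/4·1/2 + 1/4·1/2 + 1/4·0 = 1/2.

1/2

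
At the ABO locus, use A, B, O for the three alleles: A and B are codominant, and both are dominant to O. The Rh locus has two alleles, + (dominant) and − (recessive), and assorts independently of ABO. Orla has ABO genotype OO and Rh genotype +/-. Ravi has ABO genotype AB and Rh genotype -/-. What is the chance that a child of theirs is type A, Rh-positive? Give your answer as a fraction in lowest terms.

1/4

ABO cross OO × AB → offspring phenotypes: 1/2 A, 1/2 B.
Rh cross +/- × -/- → 1/2 Rh+, 1/2 Rh-.
Independent loci: P(type A, Rh-positive) = 1/2 × 1/2 = 1/4.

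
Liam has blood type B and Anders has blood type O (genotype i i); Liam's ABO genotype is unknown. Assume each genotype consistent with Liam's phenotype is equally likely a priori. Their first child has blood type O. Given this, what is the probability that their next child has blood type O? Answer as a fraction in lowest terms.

1/2

Possible genotypes: Liam ∈ {I^B I^B, I^B i}; Anders ∈ {i i}.
Weight each parental genotype pair by prior × P(type-O child):
  I^B i × i i: posterior weight 1; P(next child type O) = 1/2.
Weighted sum = 1/2.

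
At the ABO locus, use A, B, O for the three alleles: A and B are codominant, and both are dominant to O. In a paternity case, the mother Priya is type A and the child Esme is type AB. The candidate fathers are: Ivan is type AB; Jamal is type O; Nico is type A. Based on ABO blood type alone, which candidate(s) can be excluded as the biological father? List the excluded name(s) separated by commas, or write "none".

A candidate is excluded only if no genotype consistent with his phenotype could produce a type AB child with a type A mother.
Jamal (type O): no genotype consistent with that phenotype can produce a type-AB child with a type-A mother.
Nico (type A): no genotype consistent with that phenotype can produce a type-AB child with a type-A mother.

Jamal, Nico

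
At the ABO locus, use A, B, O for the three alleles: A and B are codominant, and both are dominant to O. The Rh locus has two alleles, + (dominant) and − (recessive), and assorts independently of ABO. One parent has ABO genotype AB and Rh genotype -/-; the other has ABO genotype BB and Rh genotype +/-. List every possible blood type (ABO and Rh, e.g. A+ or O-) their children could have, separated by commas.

Gametes from AB × BB give offspring ABO genotypes AB, BB, i.e. phenotypes B, AB.
Rh cross -/- × +/- → phenotypes Rh+, Rh-.
Combining independently: B+, B-, AB+, AB-.

B+, B-, AB+, AB-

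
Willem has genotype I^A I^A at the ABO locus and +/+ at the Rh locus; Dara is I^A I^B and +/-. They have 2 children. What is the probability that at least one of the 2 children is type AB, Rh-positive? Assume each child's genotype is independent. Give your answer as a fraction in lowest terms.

ABO cross I^A I^A × I^A I^B → 1/2 A, 1/2 AB.
Rh cross +/+ × +/- → 1 Rh+; so P(type AB, Rh-positive) = 1/2 × 1 = 1/2 per child.
P(none) = (1/2)^2 = 1/4; P(at least one) = 1 − 1/4 = 3/4.

3/4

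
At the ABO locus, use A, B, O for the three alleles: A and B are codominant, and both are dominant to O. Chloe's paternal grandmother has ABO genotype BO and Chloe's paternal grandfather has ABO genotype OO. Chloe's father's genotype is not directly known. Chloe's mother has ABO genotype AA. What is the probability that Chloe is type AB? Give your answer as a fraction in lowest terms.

1/4

Chloe's father's ABO genotype from BO × OO: 1/2 BO, 1/2 OO.
Crossing each possibility with the mother AA and summing P(type AB): 1/2·1/2 + 1/2·0 = 1/4.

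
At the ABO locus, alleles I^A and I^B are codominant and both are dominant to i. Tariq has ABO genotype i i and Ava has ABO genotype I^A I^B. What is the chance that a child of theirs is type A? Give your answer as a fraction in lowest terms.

ABO cross i i × I^A I^B → offspring phenotypes: 1/2 A, 1/2 B.
So P(type A) = 1/2.

1/2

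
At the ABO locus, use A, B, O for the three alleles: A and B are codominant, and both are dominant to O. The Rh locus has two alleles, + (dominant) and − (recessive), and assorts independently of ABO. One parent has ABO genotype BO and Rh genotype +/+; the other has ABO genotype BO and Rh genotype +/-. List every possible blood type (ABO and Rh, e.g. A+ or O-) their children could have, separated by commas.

Gametes from BO × BO give offspring ABO genotypes BB, BO, OO, i.e. phenotypes O, B.
Rh cross +/+ × +/- → phenotypes Rh+.
Combining independently: O+, B+.

O+, B+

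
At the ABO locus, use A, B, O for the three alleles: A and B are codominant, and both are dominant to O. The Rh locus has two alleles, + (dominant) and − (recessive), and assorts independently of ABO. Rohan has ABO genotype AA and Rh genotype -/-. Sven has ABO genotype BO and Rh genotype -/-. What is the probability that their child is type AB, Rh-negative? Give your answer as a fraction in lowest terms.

ABO cross AA × BO → offspring phenotypes: 1/2 A, 1/2 AB.
Rh cross -/- × -/- → 1 Rh-.
Independent loci: P(type AB, Rh-negative) = 1/2 × 1 = 1/2.

1/2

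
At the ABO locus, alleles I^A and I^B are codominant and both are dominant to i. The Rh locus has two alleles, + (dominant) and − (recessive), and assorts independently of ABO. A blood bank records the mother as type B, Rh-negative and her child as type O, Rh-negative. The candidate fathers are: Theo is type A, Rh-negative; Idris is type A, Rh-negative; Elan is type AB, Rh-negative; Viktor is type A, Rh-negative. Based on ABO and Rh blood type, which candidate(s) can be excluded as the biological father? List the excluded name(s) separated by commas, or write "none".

A candidate is excluded only if no genotype consistent with his phenotype could produce a type O, Rh-negative child with a type B, Rh-negative mother.
Elan (type AB, Rh-): no genotype consistent with that phenotype can produce a type-O Rh- child with a type-B mother.

Elan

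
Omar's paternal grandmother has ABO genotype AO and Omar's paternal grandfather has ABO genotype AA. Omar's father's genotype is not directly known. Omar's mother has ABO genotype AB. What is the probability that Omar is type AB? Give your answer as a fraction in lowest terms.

3/8

Omar's father's ABO genotype from AO × AA: 1/2 AA, 1/2 AO.
Crossing each possibility with the mother AB and summing P(type AB): 1/2·1/2 + 1/2·1/4 = 3/8.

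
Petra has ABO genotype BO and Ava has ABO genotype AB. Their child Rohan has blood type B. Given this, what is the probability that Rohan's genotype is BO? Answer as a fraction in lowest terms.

1/2

Cross BO × AB → 1/4 AB, 1/4 AO, 1/4 BB, 1/4 BO.
Type-B genotypes among offspring: BB (1/4), BO (1/4); total 1/2.
P(BO | type B) = (1/4) / (1/2) = 1/2.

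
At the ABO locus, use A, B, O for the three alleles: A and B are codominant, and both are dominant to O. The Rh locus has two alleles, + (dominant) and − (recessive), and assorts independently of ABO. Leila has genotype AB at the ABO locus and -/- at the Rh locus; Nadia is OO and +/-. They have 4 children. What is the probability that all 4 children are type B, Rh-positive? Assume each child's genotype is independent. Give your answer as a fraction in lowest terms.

ABO cross AB × OO → 1/2 A, 1/2 B.
Rh cross -/- × +/- → 1/2 Rh+, 1/2 Rh-; so P(type B, Rh-positive) = 1/2 × 1/2 = 1/4 per child.
All 4 independent: (1/4)^4 = 1/256.

1/256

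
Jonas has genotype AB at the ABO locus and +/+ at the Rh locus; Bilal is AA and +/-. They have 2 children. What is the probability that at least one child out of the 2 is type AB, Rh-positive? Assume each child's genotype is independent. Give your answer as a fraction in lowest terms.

ABO cross AB × AA → 1/2 A, 1/2 AB.
Rh cross +/+ × +/- → 1 Rh+; so P(type AB, Rh-positive) = 1/2 × 1 = 1/2 per child.
P(none) = (1/2)^2 = 1/4; P(at least one) = 1 − 1/4 = 3/4.

3/4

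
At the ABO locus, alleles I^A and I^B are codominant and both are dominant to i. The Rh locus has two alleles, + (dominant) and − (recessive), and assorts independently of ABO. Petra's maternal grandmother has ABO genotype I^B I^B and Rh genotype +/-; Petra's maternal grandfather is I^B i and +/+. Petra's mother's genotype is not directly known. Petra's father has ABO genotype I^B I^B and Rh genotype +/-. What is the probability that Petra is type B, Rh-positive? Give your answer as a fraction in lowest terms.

7/8

Petra's mother's ABO genotype from I^B I^B × I^B i: 1/2 I^B I^B, 1/2 I^B i.
Crossing each possibility with the father I^B I^B and summing P(type B): 1/2·1 + 1/2·1 = 1.
Similarly for Rh via the mother's Rh distribution: P(Rh+) = 7/8.
Independent loci: 1 × 7/8 = 7/8.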